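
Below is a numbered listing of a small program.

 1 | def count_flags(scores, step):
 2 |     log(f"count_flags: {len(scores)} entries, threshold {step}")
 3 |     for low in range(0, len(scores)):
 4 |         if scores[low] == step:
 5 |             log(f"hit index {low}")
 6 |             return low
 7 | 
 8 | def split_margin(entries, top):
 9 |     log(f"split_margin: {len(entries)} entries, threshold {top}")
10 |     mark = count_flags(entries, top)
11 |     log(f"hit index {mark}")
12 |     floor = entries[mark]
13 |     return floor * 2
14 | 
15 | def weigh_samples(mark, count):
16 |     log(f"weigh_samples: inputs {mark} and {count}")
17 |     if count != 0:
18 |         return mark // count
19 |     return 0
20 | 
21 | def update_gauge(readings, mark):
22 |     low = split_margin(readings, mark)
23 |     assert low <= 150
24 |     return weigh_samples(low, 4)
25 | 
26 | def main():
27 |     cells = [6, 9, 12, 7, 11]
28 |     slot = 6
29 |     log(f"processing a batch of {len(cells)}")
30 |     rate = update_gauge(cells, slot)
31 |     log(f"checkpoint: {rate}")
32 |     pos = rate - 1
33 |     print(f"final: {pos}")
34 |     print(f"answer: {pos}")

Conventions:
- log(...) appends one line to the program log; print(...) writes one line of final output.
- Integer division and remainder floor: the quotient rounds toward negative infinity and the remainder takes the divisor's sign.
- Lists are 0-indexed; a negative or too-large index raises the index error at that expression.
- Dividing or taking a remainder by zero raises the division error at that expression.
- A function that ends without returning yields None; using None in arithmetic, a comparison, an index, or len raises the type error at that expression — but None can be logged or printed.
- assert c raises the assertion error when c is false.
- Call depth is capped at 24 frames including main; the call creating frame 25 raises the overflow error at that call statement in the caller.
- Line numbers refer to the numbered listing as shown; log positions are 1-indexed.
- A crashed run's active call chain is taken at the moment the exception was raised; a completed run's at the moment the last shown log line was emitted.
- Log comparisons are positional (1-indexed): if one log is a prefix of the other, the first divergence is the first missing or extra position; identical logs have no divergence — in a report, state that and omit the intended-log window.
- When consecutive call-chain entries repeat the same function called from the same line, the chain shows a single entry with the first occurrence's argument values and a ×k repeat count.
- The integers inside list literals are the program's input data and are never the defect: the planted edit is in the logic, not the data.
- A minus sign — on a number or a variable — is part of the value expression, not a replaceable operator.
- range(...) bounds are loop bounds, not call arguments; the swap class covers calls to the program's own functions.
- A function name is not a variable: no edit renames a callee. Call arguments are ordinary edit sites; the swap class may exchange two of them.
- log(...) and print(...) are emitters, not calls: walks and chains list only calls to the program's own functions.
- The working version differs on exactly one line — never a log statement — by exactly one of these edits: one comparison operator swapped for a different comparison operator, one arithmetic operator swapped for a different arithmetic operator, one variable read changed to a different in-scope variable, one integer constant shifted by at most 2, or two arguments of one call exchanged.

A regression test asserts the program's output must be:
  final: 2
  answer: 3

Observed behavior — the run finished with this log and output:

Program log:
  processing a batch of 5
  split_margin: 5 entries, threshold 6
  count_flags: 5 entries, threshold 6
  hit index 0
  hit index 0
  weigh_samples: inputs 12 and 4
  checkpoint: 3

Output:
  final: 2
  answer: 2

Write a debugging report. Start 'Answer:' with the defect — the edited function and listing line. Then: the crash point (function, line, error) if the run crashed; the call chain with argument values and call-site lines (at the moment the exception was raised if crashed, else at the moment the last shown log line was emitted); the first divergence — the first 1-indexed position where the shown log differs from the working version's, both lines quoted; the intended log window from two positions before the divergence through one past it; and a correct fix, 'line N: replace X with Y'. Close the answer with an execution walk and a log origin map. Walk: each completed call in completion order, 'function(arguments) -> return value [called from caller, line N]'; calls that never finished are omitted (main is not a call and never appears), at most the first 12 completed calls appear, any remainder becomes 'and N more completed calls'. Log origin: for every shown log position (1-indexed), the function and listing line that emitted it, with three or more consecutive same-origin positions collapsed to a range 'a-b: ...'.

Answer: the defect is in main at line 34.
Core observation: The two runs log identically and part ways only at the printed values.
Call chain: main.
First divergence: none; the two logs match at every position.
Execution walk:
  count_flags([6, 9, 12, 7, 11], 6) -> 0  [called from split_margin, line 10]
  split_margin([6, 9, 12, 7, 11], 6) -> 12  [called from update_gauge, line 22]
  weigh_samples(12, 4) -> 3  [called from update_gauge, line 24]
  update_gauge([6, 9, 12, 7, 11], 6) -> 3  [called from main, line 30]
Log origin:
  1: from main, line 29
  2: from split_margin, line 9
  3: from count_flags, line 2
  4: from count_flags, line 5
  5: from split_margin, line 11
  6: from weigh_samples, line 16
  7: from main, line 31
A correct fix: line 34: replace `pos` with `rate`.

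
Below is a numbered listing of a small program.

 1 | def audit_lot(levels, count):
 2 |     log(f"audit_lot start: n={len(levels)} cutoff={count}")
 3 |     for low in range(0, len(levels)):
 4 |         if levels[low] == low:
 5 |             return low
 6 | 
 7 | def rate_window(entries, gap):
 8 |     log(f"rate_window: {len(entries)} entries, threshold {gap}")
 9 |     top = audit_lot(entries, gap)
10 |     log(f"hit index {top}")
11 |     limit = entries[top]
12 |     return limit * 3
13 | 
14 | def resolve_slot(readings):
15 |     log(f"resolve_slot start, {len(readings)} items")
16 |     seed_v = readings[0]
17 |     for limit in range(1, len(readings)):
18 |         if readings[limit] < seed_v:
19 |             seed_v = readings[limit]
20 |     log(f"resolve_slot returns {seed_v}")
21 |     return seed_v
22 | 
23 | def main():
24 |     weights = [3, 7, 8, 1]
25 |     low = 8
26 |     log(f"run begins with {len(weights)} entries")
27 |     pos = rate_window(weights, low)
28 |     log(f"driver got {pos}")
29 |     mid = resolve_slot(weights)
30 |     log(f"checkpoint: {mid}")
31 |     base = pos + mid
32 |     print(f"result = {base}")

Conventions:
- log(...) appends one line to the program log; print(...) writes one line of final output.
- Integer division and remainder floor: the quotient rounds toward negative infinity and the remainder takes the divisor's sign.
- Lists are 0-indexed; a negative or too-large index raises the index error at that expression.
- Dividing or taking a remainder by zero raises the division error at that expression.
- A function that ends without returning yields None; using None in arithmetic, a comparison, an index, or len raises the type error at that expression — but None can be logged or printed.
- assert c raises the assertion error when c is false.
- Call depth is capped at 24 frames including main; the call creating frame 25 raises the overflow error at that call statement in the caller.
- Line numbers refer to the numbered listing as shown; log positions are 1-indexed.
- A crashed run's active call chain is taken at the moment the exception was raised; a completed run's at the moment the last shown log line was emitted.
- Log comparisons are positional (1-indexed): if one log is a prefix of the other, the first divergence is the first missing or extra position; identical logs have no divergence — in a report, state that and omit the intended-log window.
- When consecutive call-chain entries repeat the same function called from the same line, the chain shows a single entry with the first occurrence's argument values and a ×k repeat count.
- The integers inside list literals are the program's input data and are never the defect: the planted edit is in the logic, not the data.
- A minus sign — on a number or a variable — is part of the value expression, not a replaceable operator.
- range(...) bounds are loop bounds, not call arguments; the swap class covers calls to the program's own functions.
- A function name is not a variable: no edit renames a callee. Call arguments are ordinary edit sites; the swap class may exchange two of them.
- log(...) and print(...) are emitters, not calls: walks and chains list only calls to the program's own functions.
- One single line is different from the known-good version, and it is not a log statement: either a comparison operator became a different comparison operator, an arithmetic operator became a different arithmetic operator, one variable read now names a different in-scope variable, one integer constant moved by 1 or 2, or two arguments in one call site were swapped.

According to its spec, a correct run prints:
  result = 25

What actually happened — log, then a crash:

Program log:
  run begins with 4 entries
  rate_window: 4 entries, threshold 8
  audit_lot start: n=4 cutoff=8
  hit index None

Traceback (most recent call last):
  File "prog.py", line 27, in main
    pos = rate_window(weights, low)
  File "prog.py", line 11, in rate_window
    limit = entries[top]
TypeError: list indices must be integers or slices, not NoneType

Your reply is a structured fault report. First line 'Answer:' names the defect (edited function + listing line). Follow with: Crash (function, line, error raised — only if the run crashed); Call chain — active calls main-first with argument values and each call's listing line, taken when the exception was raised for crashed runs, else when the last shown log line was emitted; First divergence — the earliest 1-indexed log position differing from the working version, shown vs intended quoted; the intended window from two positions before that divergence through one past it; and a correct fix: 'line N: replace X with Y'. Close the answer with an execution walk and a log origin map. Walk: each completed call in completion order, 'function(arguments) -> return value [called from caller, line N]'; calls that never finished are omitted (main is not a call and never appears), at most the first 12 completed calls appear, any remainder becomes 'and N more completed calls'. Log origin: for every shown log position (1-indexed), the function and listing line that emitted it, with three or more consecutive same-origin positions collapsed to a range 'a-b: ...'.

Answer: the defect is in audit_lot at line 4.
Key fact: At log position 4 the runs split — shown 'hit index None', but the working version logs 'hit index 2'.
Crash: rate_window, line 11, TypeError.
Call chain: main -> rate_window([3, 7, 8, 1], 8) (called at line 27).
First divergence: position 4 — the shown line 'hit index None' should read 'hit index 2'.
Intended log window:
  2: rate_window: 4 entries, threshold 8
  3: audit_lot start: n=4 cutoff=8
  4: hit index 2
  5: driver got 24
Execution walk:
  audit_lot([3, 7, 8, 1], 8) -> None  [called from rate_window, line 9]
Origin of each log line:
  1: from main, line 26
  2: from rate_window, line 8
  3: from audit_lot, line 2
  4: from rate_window, line 10
A correct fix: line 4: replace `levels[low] == low` with `levels[low] == count`.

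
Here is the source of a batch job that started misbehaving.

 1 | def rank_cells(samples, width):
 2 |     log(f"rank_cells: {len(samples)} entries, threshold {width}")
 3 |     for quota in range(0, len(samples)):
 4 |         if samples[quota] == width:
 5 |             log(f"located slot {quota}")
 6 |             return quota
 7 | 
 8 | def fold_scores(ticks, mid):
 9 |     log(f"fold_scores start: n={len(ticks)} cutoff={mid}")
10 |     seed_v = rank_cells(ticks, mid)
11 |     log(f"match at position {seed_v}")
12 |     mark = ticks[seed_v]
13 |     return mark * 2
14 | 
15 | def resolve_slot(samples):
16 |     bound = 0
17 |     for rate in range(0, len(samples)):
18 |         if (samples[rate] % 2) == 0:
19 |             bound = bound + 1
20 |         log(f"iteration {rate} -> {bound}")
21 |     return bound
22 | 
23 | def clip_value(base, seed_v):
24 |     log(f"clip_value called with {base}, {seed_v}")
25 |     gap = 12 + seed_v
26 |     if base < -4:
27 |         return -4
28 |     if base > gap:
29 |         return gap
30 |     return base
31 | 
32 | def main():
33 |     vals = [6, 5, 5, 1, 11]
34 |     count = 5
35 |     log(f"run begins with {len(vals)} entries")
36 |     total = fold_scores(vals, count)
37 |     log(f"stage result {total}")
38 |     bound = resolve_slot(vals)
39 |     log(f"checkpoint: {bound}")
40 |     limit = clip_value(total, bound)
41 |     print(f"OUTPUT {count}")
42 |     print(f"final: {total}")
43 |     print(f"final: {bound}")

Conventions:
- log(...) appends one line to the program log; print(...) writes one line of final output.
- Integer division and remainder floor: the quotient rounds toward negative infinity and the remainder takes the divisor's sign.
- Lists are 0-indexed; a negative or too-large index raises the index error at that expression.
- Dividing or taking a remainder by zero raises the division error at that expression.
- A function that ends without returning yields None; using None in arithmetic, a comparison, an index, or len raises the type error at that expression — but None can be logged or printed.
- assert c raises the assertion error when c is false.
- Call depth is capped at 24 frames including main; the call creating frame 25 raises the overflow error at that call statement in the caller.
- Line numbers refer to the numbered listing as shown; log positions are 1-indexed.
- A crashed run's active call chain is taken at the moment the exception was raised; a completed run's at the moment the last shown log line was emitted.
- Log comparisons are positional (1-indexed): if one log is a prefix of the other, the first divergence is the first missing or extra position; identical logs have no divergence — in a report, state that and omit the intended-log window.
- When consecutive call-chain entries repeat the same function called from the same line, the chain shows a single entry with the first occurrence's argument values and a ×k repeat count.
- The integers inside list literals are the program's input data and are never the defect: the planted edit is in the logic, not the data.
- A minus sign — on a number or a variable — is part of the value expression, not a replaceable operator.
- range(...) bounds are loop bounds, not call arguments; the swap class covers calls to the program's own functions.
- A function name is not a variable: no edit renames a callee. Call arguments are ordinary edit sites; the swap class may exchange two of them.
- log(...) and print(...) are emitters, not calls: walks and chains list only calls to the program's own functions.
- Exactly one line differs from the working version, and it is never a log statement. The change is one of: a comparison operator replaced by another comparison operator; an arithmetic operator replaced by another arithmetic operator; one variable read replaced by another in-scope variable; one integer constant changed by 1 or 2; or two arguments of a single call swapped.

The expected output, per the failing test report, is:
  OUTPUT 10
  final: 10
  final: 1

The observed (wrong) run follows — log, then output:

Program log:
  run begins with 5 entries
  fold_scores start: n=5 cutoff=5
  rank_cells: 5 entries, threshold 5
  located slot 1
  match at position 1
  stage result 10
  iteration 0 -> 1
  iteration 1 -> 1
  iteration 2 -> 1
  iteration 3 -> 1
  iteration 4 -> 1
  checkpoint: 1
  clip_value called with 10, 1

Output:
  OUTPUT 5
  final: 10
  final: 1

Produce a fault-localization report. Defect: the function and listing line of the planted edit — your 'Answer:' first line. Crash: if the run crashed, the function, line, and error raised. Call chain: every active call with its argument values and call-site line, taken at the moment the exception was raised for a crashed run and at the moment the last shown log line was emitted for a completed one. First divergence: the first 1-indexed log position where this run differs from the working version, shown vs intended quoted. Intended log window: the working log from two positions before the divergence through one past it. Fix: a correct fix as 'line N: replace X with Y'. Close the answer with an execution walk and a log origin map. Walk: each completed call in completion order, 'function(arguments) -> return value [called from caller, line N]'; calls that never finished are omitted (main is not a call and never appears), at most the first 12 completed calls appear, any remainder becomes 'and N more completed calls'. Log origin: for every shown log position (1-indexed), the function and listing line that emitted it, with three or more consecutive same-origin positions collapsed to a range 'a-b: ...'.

Answer: the defect is in main at line 41.
Key fact: No log line changed; the fault shows up purely in the output.
Call chain: main -> clip_value(10, 1) (called at line 40).
First divergence: none (the log streams are identical).
Execution walk:
  rank_cells([6, 5, 5, 1, 11], 5) -> 1  [called from fold_scores, line 10]
  fold_scores([6, 5, 5, 1, 11], 5) -> 10  [called from main, line 36]
  resolve_slot([6, 5, 5, 1, 11]) -> 1  [called from main, line 38]
  clip_value(10, 1) -> 10  [called from main, line 40]
Log origins:
  1: logged in main at line 35
  2: logged in fold_scores at line 9
  3: logged in rank_cells at line 2
  4: logged in rank_cells at line 5
  5: logged in fold_scores at line 11
  6: logged in main at line 37
  7-11: logged in resolve_slot at line 20
  12: logged in main at line 39
  13: logged in clip_value at line 24
A correct fix: line 41: replace `count` with `limit`.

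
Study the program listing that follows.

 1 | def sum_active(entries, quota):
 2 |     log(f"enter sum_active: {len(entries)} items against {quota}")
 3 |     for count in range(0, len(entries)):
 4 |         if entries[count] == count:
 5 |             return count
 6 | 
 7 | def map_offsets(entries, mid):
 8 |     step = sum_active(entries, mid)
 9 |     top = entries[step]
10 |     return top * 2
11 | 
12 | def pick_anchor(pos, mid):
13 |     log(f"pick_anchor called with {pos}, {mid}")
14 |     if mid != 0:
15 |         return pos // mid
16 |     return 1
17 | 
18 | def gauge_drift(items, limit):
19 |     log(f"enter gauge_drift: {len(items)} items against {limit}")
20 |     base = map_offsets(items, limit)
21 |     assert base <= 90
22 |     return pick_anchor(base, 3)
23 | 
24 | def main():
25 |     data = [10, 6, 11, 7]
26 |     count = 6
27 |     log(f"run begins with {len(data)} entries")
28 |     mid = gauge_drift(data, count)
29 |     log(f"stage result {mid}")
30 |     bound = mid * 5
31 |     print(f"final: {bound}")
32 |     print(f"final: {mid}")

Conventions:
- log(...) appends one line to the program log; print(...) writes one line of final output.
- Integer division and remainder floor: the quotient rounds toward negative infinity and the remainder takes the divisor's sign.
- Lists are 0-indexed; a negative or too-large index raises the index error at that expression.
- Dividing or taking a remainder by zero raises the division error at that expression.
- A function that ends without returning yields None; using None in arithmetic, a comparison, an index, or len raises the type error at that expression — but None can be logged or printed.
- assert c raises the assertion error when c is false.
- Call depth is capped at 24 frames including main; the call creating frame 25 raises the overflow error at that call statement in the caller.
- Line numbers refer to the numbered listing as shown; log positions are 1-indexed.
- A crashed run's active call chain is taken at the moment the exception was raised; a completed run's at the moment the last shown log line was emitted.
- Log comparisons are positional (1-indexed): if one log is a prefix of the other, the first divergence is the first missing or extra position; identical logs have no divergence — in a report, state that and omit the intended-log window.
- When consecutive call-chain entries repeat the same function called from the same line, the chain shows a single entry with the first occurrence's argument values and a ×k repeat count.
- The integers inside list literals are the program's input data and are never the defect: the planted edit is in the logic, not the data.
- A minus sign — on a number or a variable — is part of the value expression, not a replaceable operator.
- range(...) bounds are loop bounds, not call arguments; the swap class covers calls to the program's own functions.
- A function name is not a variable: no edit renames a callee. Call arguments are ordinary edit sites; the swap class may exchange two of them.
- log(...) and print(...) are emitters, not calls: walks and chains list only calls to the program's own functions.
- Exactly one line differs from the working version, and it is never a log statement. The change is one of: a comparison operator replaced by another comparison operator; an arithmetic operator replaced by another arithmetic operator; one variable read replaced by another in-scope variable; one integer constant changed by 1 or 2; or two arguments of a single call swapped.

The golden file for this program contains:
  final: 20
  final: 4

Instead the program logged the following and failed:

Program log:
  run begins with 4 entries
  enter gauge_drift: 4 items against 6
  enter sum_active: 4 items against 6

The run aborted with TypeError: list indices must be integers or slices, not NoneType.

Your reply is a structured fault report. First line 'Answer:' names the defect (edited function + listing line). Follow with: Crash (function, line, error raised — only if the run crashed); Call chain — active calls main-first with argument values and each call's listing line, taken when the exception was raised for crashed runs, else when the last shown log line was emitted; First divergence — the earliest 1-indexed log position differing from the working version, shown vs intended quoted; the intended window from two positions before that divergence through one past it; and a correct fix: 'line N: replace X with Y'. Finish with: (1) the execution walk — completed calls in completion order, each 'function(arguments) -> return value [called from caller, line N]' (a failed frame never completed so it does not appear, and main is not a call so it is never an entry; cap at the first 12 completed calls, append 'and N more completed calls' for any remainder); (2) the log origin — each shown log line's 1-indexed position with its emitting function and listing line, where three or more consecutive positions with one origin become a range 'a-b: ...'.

Answer: the defect is in sum_active at line 4.
Key fact: The shown log is a 3-line prefix of the intended one, whose next entry is 'pick_anchor called with 12, 3'.
Crash: map_offsets, line 9, TypeError.
Call chain: main -> gauge_drift([10, 6, 11, 7], 6) (called at line 28) -> map_offsets([10, 6, 11, 7], 6) (called at line 20).
First divergence: position 4; the shown log stops at 3 lines while the working version next logs 'pick_anchor called with 12, 3'.
Intended log window:
  2: enter gauge_drift: 4 items against 6
  3: enter sum_active: 4 items against 6
  4: pick_anchor called with 12, 3
  5: stage result 4
Execution walk:
  sum_active([10, 6, 11, 7], 6) -> None  [called from map_offsets, line 8]
Log line origins:
  1: emitted by main (line 27)
  2: emitted by gauge_drift (line 19)
  3: emitted by sum_active (line 2)
A correct fix: line 4: replace `entries[count] == count` with `entries[count] == quota`.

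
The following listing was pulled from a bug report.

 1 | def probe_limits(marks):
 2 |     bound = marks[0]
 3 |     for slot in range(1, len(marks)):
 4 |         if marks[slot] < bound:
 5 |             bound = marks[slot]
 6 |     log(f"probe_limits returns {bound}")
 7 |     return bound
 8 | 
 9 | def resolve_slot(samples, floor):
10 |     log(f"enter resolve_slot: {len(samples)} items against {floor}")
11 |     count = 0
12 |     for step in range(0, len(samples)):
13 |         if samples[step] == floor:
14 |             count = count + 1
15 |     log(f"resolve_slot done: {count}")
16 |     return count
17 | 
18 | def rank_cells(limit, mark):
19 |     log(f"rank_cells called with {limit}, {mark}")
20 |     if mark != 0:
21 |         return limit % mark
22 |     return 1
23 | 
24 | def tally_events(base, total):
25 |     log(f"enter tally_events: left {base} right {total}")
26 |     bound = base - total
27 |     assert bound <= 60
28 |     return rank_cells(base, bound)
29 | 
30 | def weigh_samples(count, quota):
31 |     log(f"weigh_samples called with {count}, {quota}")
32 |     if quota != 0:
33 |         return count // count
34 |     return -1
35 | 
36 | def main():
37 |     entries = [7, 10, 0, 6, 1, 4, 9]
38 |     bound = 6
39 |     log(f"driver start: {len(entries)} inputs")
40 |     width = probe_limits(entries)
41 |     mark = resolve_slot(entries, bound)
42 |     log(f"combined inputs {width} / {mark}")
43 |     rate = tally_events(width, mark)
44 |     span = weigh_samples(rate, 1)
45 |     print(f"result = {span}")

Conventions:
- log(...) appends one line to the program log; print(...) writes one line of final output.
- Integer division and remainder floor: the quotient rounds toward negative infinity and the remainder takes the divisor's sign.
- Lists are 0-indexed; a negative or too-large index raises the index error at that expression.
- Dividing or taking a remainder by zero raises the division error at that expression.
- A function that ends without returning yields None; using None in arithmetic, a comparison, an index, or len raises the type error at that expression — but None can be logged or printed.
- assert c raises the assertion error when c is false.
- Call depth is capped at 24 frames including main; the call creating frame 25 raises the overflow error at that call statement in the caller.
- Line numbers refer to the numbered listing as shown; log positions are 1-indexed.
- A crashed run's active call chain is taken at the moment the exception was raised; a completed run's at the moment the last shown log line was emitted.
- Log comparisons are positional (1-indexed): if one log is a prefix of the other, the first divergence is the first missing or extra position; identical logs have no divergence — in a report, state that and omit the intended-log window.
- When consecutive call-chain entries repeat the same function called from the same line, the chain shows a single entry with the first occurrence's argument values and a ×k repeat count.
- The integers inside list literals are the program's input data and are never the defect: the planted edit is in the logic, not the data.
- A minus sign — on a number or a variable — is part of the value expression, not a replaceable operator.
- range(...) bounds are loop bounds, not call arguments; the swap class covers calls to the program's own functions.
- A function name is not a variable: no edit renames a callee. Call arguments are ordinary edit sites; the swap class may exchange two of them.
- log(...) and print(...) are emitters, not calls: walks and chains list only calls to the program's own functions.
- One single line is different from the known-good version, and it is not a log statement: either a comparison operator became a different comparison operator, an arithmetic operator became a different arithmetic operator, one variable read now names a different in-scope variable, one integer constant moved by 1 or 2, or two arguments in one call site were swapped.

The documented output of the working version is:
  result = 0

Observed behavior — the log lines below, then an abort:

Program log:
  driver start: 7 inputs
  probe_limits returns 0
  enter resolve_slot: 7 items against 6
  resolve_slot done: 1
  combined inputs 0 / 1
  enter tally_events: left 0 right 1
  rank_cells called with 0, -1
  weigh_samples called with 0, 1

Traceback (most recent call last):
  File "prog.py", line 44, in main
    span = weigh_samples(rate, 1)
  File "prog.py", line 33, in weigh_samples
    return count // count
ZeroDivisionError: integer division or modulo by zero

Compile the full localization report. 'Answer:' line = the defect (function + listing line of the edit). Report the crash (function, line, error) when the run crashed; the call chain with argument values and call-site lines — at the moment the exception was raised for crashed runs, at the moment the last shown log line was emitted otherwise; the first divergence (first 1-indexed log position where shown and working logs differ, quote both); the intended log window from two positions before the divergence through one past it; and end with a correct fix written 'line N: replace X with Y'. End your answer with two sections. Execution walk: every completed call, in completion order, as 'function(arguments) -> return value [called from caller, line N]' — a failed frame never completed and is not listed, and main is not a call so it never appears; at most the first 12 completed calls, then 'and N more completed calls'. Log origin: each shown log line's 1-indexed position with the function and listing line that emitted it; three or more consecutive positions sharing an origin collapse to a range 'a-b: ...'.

Answer: the defect is in weigh_samples at line 33.
Key fact: The logs agree in full; the defect surfaces as the crash itself.
Crash: weigh_samples, line 33, ZeroDivisionError.
Call chain: main -> weigh_samples(0, 1) (called at line 44).
First divergence: none — the logs agree in full.
Execution walk:
  probe_limits([7, 10, 0, 6, 1, 4, 9]) -> 0  [called from main, line 40]
  resolve_slot([7, 10, 0, 6, 1, 4, 9], 6) -> 1  [called from main, line 41]
  rank_cells(0, -1) -> 0  [called from tally_events, line 28]
  tally_events(0, 1) -> 0  [called from main, line 43]
Origin of each log line:
  1 — main, line 39
  2 — probe_limits, line 6
  3 — resolve_slot, line 10
  4 — resolve_slot, line 15
  5 — main, line 42
  6 — tally_events, line 25
  7 — rank_cells, line 19
  8 — weigh_samples, line 31
A correct fix: line 33: replace `count // count` with `count // quota`.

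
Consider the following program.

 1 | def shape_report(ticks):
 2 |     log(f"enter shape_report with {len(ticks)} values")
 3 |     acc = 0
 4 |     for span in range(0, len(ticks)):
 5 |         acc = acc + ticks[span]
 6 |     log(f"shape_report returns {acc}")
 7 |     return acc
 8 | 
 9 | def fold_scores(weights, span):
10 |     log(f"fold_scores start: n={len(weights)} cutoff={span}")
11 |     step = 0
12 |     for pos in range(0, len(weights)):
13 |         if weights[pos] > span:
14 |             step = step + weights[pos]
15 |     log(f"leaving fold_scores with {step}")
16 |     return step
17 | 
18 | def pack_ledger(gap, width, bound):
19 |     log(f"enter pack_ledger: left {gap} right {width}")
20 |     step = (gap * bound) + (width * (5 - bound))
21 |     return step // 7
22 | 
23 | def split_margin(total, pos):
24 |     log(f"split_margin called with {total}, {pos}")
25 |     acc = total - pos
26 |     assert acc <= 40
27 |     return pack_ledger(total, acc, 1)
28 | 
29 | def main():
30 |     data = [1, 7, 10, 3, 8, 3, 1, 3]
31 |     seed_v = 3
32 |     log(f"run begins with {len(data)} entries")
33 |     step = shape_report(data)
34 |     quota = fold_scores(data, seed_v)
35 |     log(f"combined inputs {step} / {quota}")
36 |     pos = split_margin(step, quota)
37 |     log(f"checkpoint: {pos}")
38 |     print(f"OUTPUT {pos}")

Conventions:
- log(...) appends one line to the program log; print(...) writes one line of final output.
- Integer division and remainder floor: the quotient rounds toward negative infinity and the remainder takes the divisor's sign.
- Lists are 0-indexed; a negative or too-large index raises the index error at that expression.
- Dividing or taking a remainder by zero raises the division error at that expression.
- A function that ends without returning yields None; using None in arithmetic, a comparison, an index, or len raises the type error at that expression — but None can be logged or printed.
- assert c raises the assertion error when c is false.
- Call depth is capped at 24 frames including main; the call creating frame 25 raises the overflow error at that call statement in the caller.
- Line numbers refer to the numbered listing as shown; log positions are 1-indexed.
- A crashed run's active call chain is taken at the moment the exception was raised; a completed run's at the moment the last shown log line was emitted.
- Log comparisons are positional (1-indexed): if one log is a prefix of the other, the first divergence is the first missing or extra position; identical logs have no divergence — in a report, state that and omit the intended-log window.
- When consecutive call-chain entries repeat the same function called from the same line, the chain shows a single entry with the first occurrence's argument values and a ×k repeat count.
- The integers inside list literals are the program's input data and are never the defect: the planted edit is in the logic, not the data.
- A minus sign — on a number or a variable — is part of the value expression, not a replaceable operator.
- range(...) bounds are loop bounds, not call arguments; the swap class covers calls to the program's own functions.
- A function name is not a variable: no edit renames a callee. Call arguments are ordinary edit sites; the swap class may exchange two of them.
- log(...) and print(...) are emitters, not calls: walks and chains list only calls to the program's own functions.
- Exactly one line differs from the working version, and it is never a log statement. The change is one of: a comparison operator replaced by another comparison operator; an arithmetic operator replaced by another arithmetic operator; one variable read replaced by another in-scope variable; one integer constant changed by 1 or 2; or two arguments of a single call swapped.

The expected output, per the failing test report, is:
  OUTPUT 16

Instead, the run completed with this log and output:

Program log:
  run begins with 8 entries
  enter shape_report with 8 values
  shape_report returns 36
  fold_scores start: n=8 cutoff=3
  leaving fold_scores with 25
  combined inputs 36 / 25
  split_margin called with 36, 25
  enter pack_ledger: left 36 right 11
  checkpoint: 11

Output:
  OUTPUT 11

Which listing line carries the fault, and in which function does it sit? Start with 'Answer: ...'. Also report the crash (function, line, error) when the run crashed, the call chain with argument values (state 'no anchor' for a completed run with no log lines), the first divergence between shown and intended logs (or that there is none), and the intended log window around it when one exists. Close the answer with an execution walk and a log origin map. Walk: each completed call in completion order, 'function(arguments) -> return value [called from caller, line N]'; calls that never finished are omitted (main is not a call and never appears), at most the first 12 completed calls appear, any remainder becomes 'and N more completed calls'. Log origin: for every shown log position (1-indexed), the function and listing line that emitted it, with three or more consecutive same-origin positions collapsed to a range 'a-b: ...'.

Answer: the defect is in pack_ledger at line 21.
Core observation: Everything matches until log position 9, which reads 'checkpoint: 11' in place of 'checkpoint: 16'.
Call chain: main.
First divergence: position 9; shown 'checkpoint: 11' vs intended 'checkpoint: 16'.
Intended log window:
  7: split_margin called with 36, 25
  8: enter pack_ledger: left 36 right 11
  9: checkpoint: 16
Execution walk:
  shape_report([1, 7, 10, 3, 8, 3, 1, 3]) -> 36  [called from main, line 33]
  fold_scores([1, 7, 10, 3, 8, 3, 1, 3], 3) -> 25  [called from main, line 34]
  pack_ledger(36, 11, 1) -> 11  [called from split_margin, line 27]
  split_margin(36, 25) -> 11  [called from main, line 36]
Log origin:
  1 — main, line 32
  2 — shape_report, line 2
  3 — shape_report, line 6
  4 — fold_scores, line 10
  5 — fold_scores, line 15
  6 — main, line 35
  7 — split_margin, line 24
  8 — pack_ledger, line 19
  9 — main, line 37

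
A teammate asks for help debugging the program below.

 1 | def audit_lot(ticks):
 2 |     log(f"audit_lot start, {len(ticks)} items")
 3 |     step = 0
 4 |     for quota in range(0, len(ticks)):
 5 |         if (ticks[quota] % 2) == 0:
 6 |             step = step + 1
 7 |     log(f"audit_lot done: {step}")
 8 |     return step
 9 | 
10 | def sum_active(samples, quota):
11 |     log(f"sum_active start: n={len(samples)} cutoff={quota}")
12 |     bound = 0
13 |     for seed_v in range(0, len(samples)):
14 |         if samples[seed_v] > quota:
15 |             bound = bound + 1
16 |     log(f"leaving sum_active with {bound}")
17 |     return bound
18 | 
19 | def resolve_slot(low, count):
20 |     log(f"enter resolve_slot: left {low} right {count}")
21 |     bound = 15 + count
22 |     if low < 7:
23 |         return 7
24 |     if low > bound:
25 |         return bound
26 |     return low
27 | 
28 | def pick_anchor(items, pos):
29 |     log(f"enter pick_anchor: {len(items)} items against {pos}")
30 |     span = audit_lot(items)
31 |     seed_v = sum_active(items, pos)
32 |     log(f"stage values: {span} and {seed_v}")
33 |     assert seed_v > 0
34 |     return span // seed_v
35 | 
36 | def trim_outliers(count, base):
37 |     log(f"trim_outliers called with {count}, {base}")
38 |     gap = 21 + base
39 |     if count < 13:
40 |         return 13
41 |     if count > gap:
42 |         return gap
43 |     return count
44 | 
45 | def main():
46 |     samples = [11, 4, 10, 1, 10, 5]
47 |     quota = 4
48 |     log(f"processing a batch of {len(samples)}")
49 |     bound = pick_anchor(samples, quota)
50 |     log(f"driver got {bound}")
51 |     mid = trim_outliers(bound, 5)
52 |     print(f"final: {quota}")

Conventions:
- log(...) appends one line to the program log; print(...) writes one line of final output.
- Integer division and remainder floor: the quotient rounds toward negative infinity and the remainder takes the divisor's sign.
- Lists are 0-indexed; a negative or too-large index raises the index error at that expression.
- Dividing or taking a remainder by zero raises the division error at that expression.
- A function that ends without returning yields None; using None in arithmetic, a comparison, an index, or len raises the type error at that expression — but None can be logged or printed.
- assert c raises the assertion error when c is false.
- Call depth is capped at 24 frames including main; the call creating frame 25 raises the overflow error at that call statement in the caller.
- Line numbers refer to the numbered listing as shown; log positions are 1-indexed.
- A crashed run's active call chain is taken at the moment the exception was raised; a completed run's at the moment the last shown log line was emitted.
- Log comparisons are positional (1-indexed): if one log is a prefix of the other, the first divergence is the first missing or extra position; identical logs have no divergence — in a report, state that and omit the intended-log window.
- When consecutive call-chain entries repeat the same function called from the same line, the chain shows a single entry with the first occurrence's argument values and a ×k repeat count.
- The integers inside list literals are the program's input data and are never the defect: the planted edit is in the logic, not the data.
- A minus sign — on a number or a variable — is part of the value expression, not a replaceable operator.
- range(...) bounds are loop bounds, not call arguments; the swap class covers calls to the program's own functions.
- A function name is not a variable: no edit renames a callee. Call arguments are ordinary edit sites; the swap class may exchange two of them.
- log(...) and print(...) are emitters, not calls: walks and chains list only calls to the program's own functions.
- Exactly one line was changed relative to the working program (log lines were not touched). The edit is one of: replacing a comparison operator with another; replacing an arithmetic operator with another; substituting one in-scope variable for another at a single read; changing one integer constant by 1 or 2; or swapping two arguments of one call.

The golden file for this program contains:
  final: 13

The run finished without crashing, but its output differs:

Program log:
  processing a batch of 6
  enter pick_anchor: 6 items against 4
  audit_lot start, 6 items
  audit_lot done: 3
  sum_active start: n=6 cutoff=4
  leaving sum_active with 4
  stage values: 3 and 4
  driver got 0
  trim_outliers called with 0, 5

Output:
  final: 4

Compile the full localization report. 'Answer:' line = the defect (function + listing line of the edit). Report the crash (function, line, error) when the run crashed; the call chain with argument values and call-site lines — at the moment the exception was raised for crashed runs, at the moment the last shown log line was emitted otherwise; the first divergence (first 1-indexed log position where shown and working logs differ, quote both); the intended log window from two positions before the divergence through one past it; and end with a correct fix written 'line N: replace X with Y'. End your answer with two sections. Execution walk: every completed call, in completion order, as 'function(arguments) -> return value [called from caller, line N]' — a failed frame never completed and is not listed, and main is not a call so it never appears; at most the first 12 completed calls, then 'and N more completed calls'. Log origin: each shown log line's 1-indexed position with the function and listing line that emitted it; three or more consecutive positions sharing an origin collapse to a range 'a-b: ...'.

Answer: the defect is in main at line 52.
The tell: Every logged value matches the working version; the printed result is what differs.
Call chain: main -> trim_outliers(0, 5) (called at line 51).
First divergence: none; the two logs match at every position.
Execution walk:
  audit_lot([11, 4, 10, 1, 10, 5]) -> 3  [called from pick_anchor, line 30]
  sum_active([11, 4, 10, 1, 10, 5], 4) -> 4  [called from pick_anchor, line 31]
  pick_anchor([11, 4, 10, 1, 10, 5], 4) -> 0  [called from main, line 49]
  trim_outliers(0, 5) -> 13  [called from main, line 51]
Origin of each log line:
  1: logged in main at line 48
  2: logged in pick_anchor at line 29
  3: logged in audit_lot at line 2
  4: logged in audit_lot at line 7
  5: logged in sum_active at line 11
  6: logged in sum_active at line 16
  7: logged in pick_anchor at line 32
  8: logged in main at line 50
  9: logged in trim_outliers at line 37
A correct fix: line 52: replace `quota` with `mid`.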